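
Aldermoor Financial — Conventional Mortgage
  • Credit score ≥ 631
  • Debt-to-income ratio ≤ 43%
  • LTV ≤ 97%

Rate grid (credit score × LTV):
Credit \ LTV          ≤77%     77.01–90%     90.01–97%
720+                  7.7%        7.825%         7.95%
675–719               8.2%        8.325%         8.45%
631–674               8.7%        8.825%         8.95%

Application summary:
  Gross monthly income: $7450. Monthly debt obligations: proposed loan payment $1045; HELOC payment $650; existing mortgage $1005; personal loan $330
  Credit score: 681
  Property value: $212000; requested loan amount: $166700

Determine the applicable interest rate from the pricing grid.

8.325%

Credit score 681 ≥ 631; Total monthly debts = (1,045 + 650 + 1,005 + 330) = 3,030. DTI = 3,030/7,450 = 40.7% ≤ 43%
LTV: 166,700 ÷ 212,000 = 78.6%, within 97% cap
Credit 681 → row 675–719; LTV 78.6% → column 77.01–90%. Grid cell → 8.325%.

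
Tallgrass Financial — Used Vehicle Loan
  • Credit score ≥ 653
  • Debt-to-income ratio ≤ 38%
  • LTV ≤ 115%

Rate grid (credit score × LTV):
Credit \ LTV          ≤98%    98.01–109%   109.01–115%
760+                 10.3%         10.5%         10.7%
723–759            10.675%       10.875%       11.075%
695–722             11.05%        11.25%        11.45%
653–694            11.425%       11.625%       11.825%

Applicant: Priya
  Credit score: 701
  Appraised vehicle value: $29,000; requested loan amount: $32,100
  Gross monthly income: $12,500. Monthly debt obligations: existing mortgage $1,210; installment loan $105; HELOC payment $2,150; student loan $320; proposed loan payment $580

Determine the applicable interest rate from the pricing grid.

11.45%

Credit score 701 ≥ 653; Total monthly debts = (1,210 + 105 + 2,150 + 320 + 580) = 4,365. DTI: 4,365 ÷ 12,500 = 34.9%, within the 38% cap
Loan-to-value = 32,100/29,000 = 110.7% — pass (115% max)
Credit 701 → row 695–722; LTV 110.7% → column 109.01–115%. Grid cell → 11.45%.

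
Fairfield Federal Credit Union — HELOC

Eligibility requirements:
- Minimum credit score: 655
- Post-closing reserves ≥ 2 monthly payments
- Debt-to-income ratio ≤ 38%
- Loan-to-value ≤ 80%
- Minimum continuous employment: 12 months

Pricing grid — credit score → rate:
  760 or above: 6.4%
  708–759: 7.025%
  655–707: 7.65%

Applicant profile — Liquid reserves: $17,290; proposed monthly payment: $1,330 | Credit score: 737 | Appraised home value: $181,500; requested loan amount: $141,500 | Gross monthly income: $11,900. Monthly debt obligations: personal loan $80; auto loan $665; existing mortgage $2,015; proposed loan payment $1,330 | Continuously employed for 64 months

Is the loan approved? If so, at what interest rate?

Approved at 7.025%

Credit score 737 ≥ 655 (meets minimum)
Loan-to-value = 141,500/181,500 = 78% — pass (80% max)
Total monthly debts = (80 + 665 + 2,015 + 1,330) = 4,090. Debt-to-income = 4,090/11,900 = 34.4% — meets 38% limit
Reserves = 17,290/1,330 = 13.0 months ≥ 2
Employment 64 ≥ 12 months
All requirements met. Score 737 falls in the 708–759 tier → 7.025%.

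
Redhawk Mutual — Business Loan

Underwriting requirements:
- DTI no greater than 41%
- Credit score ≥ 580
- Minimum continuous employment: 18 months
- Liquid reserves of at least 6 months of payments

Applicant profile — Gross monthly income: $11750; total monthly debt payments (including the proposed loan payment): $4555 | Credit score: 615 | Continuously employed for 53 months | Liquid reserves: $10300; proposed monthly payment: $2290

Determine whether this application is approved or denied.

DTI = 4,555/11,750 = 38.8% ≤ 41%
Credit score 615 ≥ 580 (meets)
Employment 53 ≥ 18 months
Liquid reserves cover 10,300/2,290 = 4.5 months — < 6 required
Fails on reserves.

Denied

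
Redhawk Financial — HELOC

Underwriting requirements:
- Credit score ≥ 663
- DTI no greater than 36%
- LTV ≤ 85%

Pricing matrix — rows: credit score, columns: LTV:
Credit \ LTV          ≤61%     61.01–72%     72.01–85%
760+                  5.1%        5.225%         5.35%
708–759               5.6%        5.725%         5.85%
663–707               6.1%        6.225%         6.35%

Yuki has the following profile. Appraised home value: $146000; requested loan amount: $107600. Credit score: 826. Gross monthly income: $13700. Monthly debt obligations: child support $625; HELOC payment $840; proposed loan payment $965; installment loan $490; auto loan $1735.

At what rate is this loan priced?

Credit score 826 ≥ 663; Total monthly debts = (625 + 840 + 965 + 490 + 1,735) = 4,655. Debt-to-income = 4,655/13,700 = 34% — meets 36% limit
LTV = 107,600/146,000 = 73.7% ≤ 85%
Credit 826 → row 760+; LTV 73.7% → column 72.01–85%. Grid cell → 5.35%.

5.35%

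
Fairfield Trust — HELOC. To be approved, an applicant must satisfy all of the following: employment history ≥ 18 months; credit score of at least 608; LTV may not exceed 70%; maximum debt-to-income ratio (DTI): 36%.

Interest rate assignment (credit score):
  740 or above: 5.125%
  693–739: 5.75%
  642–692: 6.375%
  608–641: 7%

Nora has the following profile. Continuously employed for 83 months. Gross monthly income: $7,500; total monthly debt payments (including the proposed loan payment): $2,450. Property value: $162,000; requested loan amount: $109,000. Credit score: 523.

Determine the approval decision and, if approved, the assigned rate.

Credit score 523 < 608 (below minimum)
Employment 83 ≥ 18 months
DTI: 2,450 ÷ 7,500 = 32.7%, within the 36% cap
LTV: 109,000 ÷ 162,000 = 67.3%, within 70% cap
Not all requirements met → denied.

Denied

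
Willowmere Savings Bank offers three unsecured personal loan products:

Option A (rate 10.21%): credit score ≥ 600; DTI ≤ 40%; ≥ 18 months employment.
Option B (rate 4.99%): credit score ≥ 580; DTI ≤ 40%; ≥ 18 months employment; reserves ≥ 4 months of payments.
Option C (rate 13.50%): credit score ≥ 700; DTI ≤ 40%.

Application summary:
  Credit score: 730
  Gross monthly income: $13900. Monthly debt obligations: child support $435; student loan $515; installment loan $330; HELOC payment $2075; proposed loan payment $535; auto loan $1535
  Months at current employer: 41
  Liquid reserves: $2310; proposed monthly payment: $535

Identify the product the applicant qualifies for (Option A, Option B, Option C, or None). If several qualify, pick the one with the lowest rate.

Option B

Total debts = (435 + 515 + 330 + 2,075 + 535 + 1,535) = 5,425; DTI = 5,425/13,900 = 39%.
Reserves = 2,310/535 = 4.3 months.
Option A: score 730 ≥ 600; DTI 39% ≤ 40%; employment 41 ≥ 18 mo → qualifies.
Option B: score 730 ≥ 580; DTI 39% ≤ 40%; employment 41 ≥ 18 mo; reserves 4.3 ≥ 4 mo → qualifies.
Option C: score 730 ≥ 700; DTI 39% ≤ 40% → qualifies.
Qualifying: Option A, Option B, Option C. Lowest rate is 4.99% → Option B.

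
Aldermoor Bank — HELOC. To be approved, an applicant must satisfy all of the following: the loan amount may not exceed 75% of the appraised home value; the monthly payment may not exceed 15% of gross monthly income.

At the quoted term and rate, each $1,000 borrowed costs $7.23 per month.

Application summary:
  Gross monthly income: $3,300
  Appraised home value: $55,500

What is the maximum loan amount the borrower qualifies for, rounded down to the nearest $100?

Payment cap: 15% × $3,300 = $495/month.
At $7.23 per $1,000, that supports 495/7.23 × 1,000 ≈ $68,464 → $68,400.
LTV cap: 75% × $55,500 = $41,625 → $41,600.
Binding constraint: loan-to-value.

$41,600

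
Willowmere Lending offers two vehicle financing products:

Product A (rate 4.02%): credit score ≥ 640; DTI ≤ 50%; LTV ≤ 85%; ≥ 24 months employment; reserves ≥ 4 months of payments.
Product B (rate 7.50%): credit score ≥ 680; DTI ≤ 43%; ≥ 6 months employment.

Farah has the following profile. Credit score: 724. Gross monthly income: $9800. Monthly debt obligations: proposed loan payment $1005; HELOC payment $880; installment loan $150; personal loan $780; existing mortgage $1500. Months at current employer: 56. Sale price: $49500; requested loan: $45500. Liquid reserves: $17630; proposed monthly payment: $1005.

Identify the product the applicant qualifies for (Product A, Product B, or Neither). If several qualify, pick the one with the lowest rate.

Neither

Total debts = (1,005 + 880 + 150 + 780 + 1,500) = 4,315; DTI = 4,315/9,800 = 44%.
LTV = 45,500/49,500 = 91.9%.
Reserves = 17,630/1,005 = 17.5 months.
Product A: score 724 ≥ 640; DTI 44% ≤ 50%; LTV 91.9% > 85%; employment 56 ≥ 24 mo; reserves 17.5 ≥ 4 mo → does not qualify.
Product B: score 724 ≥ 680; DTI 44% > 43%; employment 56 ≥ 6 mo → does not qualify.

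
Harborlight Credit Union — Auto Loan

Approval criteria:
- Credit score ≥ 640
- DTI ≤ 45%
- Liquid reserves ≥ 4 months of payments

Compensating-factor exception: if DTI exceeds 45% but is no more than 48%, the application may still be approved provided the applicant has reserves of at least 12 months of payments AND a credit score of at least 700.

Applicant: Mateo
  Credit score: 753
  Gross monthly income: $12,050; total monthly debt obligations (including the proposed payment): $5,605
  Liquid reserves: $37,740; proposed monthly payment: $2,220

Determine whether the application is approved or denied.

Credit score 753 ≥ 640 (meets base)
DTI = 5,605/12,050 = 46.5% > 45% — standard DTI limit exceeded.
Liquid reserves cover 37,740/2,220 = 17.0 months — ≥ 4 required
46.5% falls in the override range (45%–48%), so the compensating-factor test applies.
Reserves 17.0 ≥ 12 months; credit score 753 ≥ 700.
Both override conditions satisfied; DTI exception granted.

Approved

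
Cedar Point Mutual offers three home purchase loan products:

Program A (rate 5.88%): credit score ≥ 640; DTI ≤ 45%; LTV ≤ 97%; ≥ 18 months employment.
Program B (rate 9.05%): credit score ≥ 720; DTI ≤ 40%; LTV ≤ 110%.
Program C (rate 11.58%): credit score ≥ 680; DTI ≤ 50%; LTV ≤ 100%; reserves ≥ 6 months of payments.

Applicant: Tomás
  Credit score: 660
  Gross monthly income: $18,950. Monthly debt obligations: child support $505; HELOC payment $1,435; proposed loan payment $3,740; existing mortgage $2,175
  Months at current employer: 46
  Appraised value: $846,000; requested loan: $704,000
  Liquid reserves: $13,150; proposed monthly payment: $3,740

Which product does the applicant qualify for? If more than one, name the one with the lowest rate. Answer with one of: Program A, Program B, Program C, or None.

Program A

Total debts = (505 + 1,435 + 3,740 + 2,175) = 7,855; DTI = 7,855/18,950 = 41.5%.
LTV = 704,000/846,000 = 83.2%.
Reserves = 13,150/3,740 = 3.5 months.
Program A: score 660 ≥ 640; DTI 41.5% ≤ 45%; LTV 83.2% ≤ 97%; employment 46 ≥ 18 mo → qualifies.
Program B: score 660 < 720; DTI 41.5% > 40%; LTV 83.2% ≤ 110% → does not qualify.
Program C: score 660 < 680; DTI 41.5% ≤ 50%; LTV 83.2% ≤ 100%; reserves 3.5 < 6 mo → does not qualify.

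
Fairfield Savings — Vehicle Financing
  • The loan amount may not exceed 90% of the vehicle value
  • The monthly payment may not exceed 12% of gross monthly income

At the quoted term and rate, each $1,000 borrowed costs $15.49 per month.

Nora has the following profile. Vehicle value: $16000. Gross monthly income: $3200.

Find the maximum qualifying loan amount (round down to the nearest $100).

Payment cap: 12% × $3,200 = $384/month.
At $15.49 per $1,000, that supports 384/15.49 × 1,000 ≈ $24,790 → $24,700.
LTV cap: 90% × $16,000 = $14,400 → $14,400.
Binding constraint: loan-to-value.

$14,400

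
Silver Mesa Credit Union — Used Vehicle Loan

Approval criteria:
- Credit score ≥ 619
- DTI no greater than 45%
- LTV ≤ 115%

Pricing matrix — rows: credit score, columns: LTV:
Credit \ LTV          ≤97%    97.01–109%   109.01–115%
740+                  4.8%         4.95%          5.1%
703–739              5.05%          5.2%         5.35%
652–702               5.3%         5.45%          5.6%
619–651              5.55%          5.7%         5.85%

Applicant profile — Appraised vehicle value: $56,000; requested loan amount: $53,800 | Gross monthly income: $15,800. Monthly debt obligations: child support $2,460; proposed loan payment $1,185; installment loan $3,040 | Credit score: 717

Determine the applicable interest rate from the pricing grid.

Credit score 717 ≥ 619; Total monthly debts = (2,460 + 1,185 + 3,040) = 6,685. DTI = 6,685/15,800 = 42.3% ≤ 45%
LTV = 53,800/56,000 = 96.1% ≤ 115%
Row: 717 falls in 703–739. Column: 96.1% falls in ≤97%. Rate = 5.05%.

5.05%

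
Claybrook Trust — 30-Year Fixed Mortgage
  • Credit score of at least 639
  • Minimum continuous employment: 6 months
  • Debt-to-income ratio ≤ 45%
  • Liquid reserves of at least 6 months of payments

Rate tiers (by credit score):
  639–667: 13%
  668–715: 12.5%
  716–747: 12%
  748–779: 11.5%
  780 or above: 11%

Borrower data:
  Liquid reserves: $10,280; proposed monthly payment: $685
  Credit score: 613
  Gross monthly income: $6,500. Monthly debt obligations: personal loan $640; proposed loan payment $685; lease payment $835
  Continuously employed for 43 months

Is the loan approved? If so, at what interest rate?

Credit score 613 < 639 (below minimum)
Employment 43 ≥ 6 months
Total monthly debts = (640 + 685 + 835) = 2,160. DTI: 2,160 ÷ 6,500 = 33.2%, within the 45% cap
Reserves = 10,280/685 = 15.0 months ≥ 6
Not all requirements met → denied.

Denied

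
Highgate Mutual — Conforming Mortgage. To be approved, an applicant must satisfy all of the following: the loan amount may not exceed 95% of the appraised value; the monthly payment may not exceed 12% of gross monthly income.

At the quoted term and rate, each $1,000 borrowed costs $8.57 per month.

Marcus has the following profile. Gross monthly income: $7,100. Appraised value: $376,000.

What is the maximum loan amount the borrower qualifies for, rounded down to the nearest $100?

$99,400

Payment cap: 12% × $7,100 = $852/month.
At $8.57 per $1,000, that supports 852/8.57 × 1,000 ≈ $99,416 → $99,400.
LTV cap: 95% × $376,000 = $357,200 → $357,200.
Binding constraint: payment-to-income.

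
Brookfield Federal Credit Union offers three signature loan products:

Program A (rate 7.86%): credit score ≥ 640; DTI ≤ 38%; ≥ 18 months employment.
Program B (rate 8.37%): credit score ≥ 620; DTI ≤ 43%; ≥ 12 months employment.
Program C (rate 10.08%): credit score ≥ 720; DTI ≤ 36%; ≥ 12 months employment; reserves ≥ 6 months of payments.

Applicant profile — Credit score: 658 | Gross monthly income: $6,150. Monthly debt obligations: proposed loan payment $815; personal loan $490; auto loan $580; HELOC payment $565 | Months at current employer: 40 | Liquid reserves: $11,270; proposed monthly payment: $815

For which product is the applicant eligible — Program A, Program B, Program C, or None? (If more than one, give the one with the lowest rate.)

Program B

Total debts = (815 + 490 + 580 + 565) = 2,450; DTI = 2,450/6,150 = 39.8%.
Reserves = 11,270/815 = 13.8 months.
Program A: score 658 ≥ 640; DTI 39.8% > 38%; employment 40 ≥ 18 mo → does not qualify.
Program B: score 658 ≥ 620; DTI 39.8% ≤ 43%; employment 40 ≥ 12 mo → qualifies.
Program C: score 658 < 720; DTI 39.8% > 36%; employment 40 ≥ 12 mo; reserves 13.8 ≥ 6 mo → does not qualify.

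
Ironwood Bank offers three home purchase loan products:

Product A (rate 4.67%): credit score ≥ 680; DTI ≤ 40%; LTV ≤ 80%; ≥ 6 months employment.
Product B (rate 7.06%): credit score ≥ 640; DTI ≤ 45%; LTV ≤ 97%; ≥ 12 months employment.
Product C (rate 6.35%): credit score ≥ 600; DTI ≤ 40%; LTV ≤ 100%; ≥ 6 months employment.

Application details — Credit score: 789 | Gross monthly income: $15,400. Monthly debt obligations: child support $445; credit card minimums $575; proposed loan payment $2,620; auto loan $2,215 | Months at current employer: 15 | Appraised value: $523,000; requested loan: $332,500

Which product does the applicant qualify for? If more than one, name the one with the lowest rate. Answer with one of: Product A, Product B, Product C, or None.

Total debts = (445 + 575 + 2,620 + 2,215) = 5,855; DTI = 5,855/15,400 = 38%.
LTV = 332,500/523,000 = 63.6%.
Product A: score 789 ≥ 680; DTI 38% ≤ 40%; LTV 63.6% ≤ 80%; employment 15 ≥ 6 mo → qualifies.
Product B: score 789 ≥ 640; DTI 38% ≤ 45%; LTV 63.6% ≤ 97%; employment 15 ≥ 12 mo → qualifies.
Product C: score 789 ≥ 600; DTI 38% ≤ 40%; LTV 63.6% ≤ 100%; employment 15 ≥ 6 mo → qualifies.
Qualifying: Product A, Product B, Product C. Lowest rate is 4.67% → Product A.

Product A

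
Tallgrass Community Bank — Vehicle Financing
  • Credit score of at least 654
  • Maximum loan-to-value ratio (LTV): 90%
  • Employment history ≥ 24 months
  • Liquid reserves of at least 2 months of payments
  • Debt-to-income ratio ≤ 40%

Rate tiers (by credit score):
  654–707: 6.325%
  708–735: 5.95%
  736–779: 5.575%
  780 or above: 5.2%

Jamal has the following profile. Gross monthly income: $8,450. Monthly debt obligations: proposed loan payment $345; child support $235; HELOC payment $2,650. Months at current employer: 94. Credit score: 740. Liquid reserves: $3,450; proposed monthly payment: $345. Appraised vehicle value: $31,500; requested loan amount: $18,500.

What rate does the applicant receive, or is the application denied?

Credit score 740 ≥ 654 (meets minimum)
LTV = 18,500/31,500 = 58.7% ≤ 90%
Employment 94 ≥ 24 months
Total monthly debts = (345 + 235 + 2,650) = 3,230. DTI = 3,230/8,450 = 38.2% ≤ 40%
Reserves = 3,450/345 = 10.0 months ≥ 2
All requirements met. Score 740 falls in the 736–779 tier → 5.575%.

Approved at 5.575%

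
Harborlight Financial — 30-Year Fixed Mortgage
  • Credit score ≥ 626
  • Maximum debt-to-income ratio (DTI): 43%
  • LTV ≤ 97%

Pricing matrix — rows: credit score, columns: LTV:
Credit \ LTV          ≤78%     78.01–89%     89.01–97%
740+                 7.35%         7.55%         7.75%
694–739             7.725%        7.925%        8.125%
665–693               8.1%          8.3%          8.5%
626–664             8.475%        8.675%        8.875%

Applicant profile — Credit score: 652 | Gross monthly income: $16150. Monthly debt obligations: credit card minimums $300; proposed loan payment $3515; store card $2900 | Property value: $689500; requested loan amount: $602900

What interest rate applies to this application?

8.675%

Credit score 652 ≥ 626; Total monthly debts = (300 + 3,515 + 2,900) = 6,715. Debt-to-income = 6,715/16,150 = 41.6% — meets 43% limit
Loan-to-value = 602,900/689,500 = 87.4% — pass (97% max)
Score 652 is in the 626–664 band; LTV 87.4% is in the 78.01–89% band → 8.675%.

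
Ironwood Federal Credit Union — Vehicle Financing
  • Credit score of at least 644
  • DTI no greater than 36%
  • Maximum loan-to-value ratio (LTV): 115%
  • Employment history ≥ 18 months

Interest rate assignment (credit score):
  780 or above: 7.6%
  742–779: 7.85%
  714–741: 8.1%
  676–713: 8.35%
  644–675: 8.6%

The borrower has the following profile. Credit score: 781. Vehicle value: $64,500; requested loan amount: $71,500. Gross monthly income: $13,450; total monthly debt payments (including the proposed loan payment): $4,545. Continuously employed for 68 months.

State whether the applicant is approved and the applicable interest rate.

Credit score 781 ≥ 644 (meets minimum)
LTV: 71,500 ÷ 64,500 = 110.9%, within 115% cap
Debt-to-income = 4,545/13,450 = 33.8% — meets 36% limit
Employment 68 ≥ 18 months
All requirements met. Score 781 falls in the 780 or above tier → 7.6%.

Approved at 7.6%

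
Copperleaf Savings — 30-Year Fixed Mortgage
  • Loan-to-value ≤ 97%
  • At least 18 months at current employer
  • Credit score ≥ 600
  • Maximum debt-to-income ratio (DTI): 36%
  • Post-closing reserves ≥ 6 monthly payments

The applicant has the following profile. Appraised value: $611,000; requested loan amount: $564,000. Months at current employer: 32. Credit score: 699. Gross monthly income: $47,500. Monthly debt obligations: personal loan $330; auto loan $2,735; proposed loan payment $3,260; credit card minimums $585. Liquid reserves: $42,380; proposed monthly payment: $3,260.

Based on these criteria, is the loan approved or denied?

Approved

Loan-to-value = 564,000/611,000 = 92.3% — pass (97% max)
Employment 32 ≥ 18 months
Credit score 699 ≥ 600 (meets)
Total monthly debts = (330 + 2,735 + 3,260 + 585) = 6,910. DTI: 6,910 ÷ 47,500 = 14.5%, within the 36% cap
Liquid reserves cover 42,380/3,260 = 13.0 months — ≥ 6 required
All criteria satisfied.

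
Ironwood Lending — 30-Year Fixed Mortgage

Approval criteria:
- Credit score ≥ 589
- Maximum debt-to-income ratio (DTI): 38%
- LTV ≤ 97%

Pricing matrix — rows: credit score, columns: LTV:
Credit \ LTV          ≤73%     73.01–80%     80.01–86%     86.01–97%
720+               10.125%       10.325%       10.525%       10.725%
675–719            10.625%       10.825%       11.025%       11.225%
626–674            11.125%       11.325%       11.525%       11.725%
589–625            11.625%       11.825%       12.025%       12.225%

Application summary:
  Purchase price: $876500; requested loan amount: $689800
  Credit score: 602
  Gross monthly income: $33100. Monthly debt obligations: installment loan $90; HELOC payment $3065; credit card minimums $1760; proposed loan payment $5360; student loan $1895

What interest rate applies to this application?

11.825%

Credit score 602 ≥ 589; Total monthly debts = (90 + 3,065 + 1,760 + 5,360 + 1,895) = 12,170. DTI = 12,170/33,100 = 36.8% ≤ 38%
LTV = 689,800/876,500 = 78.7% ≤ 97%
Row: 602 falls in 589–625. Column: 78.7% falls in 73.01–80%. Rate = 11.825%.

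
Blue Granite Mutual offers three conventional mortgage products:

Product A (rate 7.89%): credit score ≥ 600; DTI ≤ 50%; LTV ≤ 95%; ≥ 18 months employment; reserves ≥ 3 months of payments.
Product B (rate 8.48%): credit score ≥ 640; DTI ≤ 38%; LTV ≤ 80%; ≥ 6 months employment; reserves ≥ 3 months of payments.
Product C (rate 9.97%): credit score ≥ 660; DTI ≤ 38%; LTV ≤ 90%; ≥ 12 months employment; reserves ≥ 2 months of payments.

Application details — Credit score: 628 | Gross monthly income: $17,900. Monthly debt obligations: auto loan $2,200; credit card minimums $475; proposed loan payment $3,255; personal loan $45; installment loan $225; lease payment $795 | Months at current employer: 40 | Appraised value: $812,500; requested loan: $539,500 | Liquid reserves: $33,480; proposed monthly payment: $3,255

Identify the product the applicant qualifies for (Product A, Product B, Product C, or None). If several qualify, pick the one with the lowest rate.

Product A

Total debts = (2,200 + 475 + 3,255 + 45 + 225 + 795) = 6,995; DTI = 6,995/17,900 = 39.1%.
LTV = 539,500/812,500 = 66.4%.
Reserves = 33,480/3,255 = 10.3 months.
Product A: score 628 ≥ 600; DTI 39.1% ≤ 50%; LTV 66.4% ≤ 95%; employment 40 ≥ 18 mo; reserves 10.3 ≥ 3 mo → qualifies.
Product B: score 628 < 640; DTI 39.1% > 38%; LTV 66.4% ≤ 80%; employment 40 ≥ 6 mo; reserves 10.3 ≥ 3 mo → does not qualify.
Product C: score 628 < 660; DTI 39.1% > 38%; LTV 66.4% ≤ 90%; employment 40 ≥ 12 mo; reserves 10.3 ≥ 2 mo → does not qualify.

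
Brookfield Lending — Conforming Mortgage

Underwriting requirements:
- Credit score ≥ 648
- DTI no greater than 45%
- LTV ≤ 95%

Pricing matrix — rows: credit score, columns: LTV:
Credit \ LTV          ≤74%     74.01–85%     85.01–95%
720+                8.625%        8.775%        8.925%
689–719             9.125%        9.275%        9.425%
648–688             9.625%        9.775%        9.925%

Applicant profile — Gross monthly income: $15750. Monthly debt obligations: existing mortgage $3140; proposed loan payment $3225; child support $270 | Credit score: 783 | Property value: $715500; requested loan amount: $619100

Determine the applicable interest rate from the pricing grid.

8.925%

Credit score 783 ≥ 648; Total monthly debts = (3,140 + 3,225 + 270) = 6,635. Debt-to-income = 6,635/15,750 = 42.1% — meets 45% limit
Loan-to-value = 619,100/715,500 = 86.5% — pass (95% max)
Row: 783 falls in 720+. Column: 86.5% falls in 85.01–95%. Rate = 8.925%.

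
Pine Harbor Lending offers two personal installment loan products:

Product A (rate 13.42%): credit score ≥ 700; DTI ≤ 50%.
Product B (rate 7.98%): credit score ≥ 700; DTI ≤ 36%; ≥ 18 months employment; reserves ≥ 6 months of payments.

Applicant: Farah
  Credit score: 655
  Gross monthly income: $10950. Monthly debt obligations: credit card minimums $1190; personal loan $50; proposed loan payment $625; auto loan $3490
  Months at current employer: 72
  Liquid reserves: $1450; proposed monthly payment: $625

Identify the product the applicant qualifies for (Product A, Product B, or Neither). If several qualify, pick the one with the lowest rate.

Neither

Total debts = (1,190 + 50 + 625 + 3,490) = 5,355; DTI = 5,355/10,950 = 48.9%.
Reserves = 1,450/625 = 2.3 months.
Product A: score 655 < 700; DTI 48.9% ≤ 50% → does not qualify.
Product B: score 655 < 700; DTI 48.9% > 36%; employment 72 ≥ 18 mo; reserves 2.3 < 6 mo → does not qualify.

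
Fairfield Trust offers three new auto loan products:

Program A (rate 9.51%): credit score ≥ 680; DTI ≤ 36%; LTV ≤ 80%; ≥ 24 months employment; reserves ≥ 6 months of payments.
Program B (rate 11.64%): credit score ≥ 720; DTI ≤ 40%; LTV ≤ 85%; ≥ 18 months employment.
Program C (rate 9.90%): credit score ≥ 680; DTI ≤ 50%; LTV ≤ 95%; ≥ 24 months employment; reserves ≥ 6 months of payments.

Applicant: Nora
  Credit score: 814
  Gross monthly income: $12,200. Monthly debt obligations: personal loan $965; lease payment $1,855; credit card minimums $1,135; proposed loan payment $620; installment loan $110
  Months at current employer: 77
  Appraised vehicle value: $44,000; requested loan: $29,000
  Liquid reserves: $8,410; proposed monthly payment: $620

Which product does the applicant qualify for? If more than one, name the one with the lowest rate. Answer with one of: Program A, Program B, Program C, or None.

Program C

Total debts = (965 + 1,855 + 1,135 + 620 + 110) = 4,685; DTI = 4,685/12,200 = 38.4%.
LTV = 29,000/44,000 = 65.9%.
Reserves = 8,410/620 = 13.6 months.
Program A: score 814 ≥ 680; DTI 38.4% > 36%; LTV 65.9% ≤ 80%; employment 77 ≥ 24 mo; reserves 13.6 ≥ 6 mo → does not qualify.
Program B: score 814 ≥ 720; DTI 38.4% ≤ 40%; LTV 65.9% ≤ 85%; employment 77 ≥ 18 mo → qualifies.
Program C: score 814 ≥ 680; DTI 38.4% ≤ 50%; LTV 65.9% ≤ 95%; employment 77 ≥ 24 mo; reserves 13.6 ≥ 6 mo → qualifies.
Qualifying: Program B, Program C. Lowest rate is 9.90% → Program C.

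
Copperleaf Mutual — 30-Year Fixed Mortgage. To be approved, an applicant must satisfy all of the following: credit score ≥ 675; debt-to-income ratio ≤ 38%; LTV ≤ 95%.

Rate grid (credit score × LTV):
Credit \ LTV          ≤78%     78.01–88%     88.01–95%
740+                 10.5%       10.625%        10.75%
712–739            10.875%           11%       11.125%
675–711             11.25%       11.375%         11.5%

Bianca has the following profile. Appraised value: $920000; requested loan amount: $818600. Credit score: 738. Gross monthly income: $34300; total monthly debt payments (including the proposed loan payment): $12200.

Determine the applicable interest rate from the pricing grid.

11.125%

Credit score 738 ≥ 675; Debt-to-income = 12,200/34,300 = 35.6% — meets 38% limit
LTV = 818,600/920,000 = 89% ≤ 95%
Credit 738 → row 712–739; LTV 89% → column 88.01–95%. Grid cell → 11.125%.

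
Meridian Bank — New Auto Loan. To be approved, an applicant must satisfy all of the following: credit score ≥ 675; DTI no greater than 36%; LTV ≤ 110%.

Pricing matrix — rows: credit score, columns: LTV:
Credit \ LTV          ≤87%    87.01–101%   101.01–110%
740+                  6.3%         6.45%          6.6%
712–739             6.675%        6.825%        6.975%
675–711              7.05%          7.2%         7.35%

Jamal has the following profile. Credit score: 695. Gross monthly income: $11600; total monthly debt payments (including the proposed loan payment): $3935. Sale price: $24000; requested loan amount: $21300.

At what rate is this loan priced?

Credit score 695 ≥ 675; DTI = 3,935/11,600 = 33.9% ≤ 36%
LTV = 21,300/24,000 = 88.8% ≤ 110%
Row: 695 falls in 675–711. Column: 88.8% falls in 87.01–101%. Rate = 7.2%.

7.2%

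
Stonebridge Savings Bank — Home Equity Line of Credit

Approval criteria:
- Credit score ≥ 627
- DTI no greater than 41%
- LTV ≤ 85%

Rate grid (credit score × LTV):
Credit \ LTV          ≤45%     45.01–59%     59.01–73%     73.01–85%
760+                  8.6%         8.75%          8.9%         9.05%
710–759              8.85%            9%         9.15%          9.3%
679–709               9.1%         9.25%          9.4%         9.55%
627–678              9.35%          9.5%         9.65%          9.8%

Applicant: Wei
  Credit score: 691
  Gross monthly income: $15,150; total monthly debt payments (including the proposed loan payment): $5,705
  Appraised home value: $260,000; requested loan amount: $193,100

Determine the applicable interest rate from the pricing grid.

Credit score 691 ≥ 627; Debt-to-income = 5,705/15,150 = 37.7% — meets 41% limit
LTV: 193,100 ÷ 260,000 = 74.3%, within 85% cap
Row: 691 falls in 679–709. Column: 74.3% falls in 73.01–85%. Rate = 9.55%.

9.55%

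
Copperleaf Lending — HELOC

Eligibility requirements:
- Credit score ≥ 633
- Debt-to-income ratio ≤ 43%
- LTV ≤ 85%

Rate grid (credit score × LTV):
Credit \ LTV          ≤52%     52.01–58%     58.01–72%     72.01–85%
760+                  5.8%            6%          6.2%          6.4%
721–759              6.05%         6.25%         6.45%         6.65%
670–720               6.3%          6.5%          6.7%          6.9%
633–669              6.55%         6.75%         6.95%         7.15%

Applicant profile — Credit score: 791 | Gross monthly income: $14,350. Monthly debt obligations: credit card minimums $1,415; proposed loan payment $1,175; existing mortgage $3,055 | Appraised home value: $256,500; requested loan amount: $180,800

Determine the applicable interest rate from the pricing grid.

Credit score 791 ≥ 633; Total monthly debts = (1,415 + 1,175 + 3,055) = 5,645. DTI: 5,645 ÷ 14,350 = 39.3%, within the 43% cap
LTV = 180,800/256,500 = 70.5% ≤ 85%
Row: 791 falls in 760+. Column: 70.5% falls in 58.01–72%. Rate = 6.2%.

6.2%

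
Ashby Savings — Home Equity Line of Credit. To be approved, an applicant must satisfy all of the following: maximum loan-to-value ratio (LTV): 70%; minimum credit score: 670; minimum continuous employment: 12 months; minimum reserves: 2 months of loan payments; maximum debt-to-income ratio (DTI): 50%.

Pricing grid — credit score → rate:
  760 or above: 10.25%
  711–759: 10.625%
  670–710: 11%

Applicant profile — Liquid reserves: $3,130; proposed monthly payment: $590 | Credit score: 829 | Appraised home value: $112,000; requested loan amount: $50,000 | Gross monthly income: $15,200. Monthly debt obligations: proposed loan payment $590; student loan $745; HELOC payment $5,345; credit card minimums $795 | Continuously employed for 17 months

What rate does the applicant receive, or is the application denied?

Credit score 829 ≥ 670 (meets minimum)
Employment 17 ≥ 12 months
Total monthly debts = (590 + 745 + 5,345 + 795) = 7,475. DTI: 7,475 ÷ 15,200 = 49.2%, within the 50% cap
Reserves = 3,130/590 = 5.3 months ≥ 2
LTV: 50,000 ÷ 112,000 = 44.6%, within 70% cap
All requirements met. Score 829 falls in the 760 or above tier → 10.25%.

Approved at 10.25%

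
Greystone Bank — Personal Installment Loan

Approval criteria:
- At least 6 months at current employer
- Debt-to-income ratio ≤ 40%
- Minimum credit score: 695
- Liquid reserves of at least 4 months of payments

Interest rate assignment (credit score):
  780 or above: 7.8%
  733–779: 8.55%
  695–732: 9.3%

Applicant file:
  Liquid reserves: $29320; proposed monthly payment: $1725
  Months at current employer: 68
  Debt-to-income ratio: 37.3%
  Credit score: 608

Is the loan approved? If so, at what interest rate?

Denied

Credit score 608 < 695 (below minimum)
Debt-to-income 37.3% vs 40% cap — pass
Reserves = 29,320/1,725 = 17.0 months ≥ 4
Employment 68 ≥ 6 months
Not all requirements met → denied.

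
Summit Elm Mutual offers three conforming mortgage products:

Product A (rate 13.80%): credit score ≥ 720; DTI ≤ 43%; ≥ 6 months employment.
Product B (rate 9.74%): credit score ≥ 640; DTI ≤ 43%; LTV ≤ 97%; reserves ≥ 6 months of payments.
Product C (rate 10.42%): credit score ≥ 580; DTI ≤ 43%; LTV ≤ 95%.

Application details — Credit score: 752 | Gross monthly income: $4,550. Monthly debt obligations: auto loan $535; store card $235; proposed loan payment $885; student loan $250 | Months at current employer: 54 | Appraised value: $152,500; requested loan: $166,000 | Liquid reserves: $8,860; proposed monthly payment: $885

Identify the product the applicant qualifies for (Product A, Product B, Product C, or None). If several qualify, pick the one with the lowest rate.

Total debts = (535 + 235 + 885 + 250) = 1,905; DTI = 1,905/4,550 = 41.9%.
LTV = 166,000/152,500 = 108.9%.
Reserves = 8,860/885 = 10.0 months.
Product A: score 752 ≥ 720; DTI 41.9% ≤ 43%; employment 54 ≥ 6 mo → qualifies.
Product B: score 752 ≥ 640; DTI 41.9% ≤ 43%; LTV 108.9% > 97%; reserves 10.0 ≥ 6 mo → does not qualify.
Product C: score 752 ≥ 580; DTI 41.9% ≤ 43%; LTV 108.9% > 95% → does not qualify.

Product A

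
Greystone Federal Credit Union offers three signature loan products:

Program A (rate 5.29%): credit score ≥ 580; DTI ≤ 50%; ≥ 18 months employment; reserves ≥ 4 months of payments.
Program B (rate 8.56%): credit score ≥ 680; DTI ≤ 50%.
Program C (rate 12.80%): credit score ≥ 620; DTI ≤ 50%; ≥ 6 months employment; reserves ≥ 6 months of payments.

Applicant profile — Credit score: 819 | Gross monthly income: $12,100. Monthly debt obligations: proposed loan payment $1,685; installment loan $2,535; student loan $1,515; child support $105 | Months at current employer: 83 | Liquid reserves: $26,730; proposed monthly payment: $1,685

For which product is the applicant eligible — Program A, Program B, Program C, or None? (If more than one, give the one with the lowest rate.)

Program A

Total debts = (1,685 + 2,535 + 1,515 + 105) = 5,840; DTI = 5,840/12,100 = 48.3%.
Reserves = 26,730/1,685 = 15.9 months.
Program A: score 819 ≥ 580; DTI 48.3% ≤ 50%; employment 83 ≥ 18 mo; reserves 15.9 ≥ 4 mo → qualifies.
Program B: score 819 ≥ 680; DTI 48.3% ≤ 50% → qualifies.
Program C: score 819 ≥ 620; DTI 48.3% ≤ 50%; employment 83 ≥ 6 mo; reserves 15.9 ≥ 6 mo → qualifies.
Qualifying: Program A, Program B, Program C. Lowest rate is 5.29% → Program A.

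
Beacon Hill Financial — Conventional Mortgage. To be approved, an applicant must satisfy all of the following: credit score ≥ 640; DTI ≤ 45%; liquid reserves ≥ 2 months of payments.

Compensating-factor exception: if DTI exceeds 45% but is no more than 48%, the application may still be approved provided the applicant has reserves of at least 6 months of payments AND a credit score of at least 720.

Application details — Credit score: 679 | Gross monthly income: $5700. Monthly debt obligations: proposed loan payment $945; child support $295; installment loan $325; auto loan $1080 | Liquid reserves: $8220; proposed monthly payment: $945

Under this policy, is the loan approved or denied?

Denied

Credit score 679 ≥ 640 (meets base)
Total debts = (945 + 295 + 325 + 1,080) = 2,645. DTI: 2,645 ÷ 5,700 = 46.4%, over the 45% base limit.
Reserves: 8,220 ÷ 945 = 8.7 months (meets 2-month minimum)
DTI 46.4% is within the 45%–48% exception band; checking compensating factors.
Reserves 8.7 ≥ 6 months; credit score 679 < 720.
Compensating-factor requirement not fully met.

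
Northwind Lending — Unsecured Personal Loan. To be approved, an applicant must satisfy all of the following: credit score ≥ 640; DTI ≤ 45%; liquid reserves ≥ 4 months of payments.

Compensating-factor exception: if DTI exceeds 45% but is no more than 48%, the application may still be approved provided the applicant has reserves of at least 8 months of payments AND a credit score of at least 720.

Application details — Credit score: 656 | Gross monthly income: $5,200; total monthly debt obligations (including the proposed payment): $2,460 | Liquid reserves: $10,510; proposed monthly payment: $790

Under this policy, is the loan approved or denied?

Credit score 656 ≥ 640 (meets base)
DTI: 2,460 ÷ 5,200 = 47.3%, over the 45% base limit.
Reserves = 10,510/790 = 13.3 months ≥ 4
DTI 47.3% is within the 45%–48% exception band; checking compensating factors.
Reserves 13.3 ≥ 8 months; credit score 656 < 720.
Compensating-factor requirement not fully met.

Denied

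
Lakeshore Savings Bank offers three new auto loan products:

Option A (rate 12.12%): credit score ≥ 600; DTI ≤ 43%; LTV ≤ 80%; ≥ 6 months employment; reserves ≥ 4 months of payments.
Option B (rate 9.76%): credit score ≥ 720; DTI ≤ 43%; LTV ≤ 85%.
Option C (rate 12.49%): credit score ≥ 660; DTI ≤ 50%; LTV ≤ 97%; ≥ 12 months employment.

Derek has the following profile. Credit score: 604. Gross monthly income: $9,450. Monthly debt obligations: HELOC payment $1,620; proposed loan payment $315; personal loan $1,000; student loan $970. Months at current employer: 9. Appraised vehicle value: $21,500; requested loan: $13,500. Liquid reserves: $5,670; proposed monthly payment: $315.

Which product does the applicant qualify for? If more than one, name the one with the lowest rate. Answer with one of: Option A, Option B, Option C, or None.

Option A

Total debts = (1,620 + 315 + 1,000 + 970) = 3,905; DTI = 3,905/9,450 = 41.3%.
LTV = 13,500/21,500 = 62.8%.
Reserves = 5,670/315 = 18.0 months.
Option A: score 604 ≥ 600; DTI 41.3% ≤ 43%; LTV 62.8% ≤ 80%; employment 9 ≥ 6 mo; reserves 18.0 ≥ 4 mo → qualifies.
Option B: score 604 < 720; DTI 41.3% ≤ 43%; LTV 62.8% ≤ 85% → does not qualify.
Option C: score 604 < 660; DTI 41.3% ≤ 50%; LTV 62.8% ≤ 97%; employment 9 < 12 mo → does not qualify.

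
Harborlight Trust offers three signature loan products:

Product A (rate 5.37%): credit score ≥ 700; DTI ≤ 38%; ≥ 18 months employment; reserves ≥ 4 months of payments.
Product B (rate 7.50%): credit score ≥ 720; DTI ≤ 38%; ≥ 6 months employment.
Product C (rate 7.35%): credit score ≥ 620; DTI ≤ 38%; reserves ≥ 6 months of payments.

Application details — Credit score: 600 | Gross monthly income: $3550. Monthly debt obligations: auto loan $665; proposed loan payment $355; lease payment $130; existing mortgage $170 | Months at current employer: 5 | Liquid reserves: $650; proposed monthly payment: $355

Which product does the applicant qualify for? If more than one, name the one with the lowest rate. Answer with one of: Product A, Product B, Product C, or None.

Total debts = (665 + 355 + 130 + 170) = 1,320; DTI = 1,320/3,550 = 37.2%.
Reserves = 650/355 = 1.8 months.
Product A: score 600 < 700; DTI 37.2% ≤ 38%; employment 5 < 18 mo; reserves 1.8 < 4 mo → does not qualify.
Product B: score 600 < 720; DTI 37.2% ≤ 38%; employment 5 < 6 mo → does not qualify.
Product C: score 600 < 620; DTI 37.2% ≤ 38%; reserves 1.8 < 6 mo → does not qualify.

None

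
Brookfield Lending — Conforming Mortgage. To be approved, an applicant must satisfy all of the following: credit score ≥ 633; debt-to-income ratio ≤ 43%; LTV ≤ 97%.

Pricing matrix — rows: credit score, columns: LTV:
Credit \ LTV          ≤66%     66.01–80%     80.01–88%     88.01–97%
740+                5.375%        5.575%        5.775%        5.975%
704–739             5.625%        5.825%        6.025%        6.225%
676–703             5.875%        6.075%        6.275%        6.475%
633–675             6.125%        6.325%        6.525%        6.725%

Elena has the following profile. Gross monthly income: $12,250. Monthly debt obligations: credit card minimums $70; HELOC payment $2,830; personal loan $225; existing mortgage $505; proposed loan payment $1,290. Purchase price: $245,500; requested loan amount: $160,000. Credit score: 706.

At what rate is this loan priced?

Credit score 706 ≥ 633; Total monthly debts = (70 + 2,830 + 225 + 505 + 1,290) = 4,920. Debt-to-income = 4,920/12,250 = 40.2% — meets 43% limit
LTV: 160,000 ÷ 245,500 = 65.2%, within 97% cap
Score 706 is in the 704–739 band; LTV 65.2% is in the ≤66% band → 5.625%.

5.625%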